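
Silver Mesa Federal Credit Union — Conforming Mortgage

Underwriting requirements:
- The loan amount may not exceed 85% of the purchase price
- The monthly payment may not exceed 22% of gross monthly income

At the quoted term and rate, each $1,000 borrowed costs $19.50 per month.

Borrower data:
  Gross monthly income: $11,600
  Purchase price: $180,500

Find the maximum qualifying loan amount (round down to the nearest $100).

Payment cap: 22% × $11,600 = $2,552/month.
At $19.50 per $1,000, that supports 2,552/19.50 × 1,000 ≈ $130,871 → $130,800.
LTV cap: 85% × $180,500 = $153,425 → $153,400.
Binding constraint: payment-to-income.

$130,800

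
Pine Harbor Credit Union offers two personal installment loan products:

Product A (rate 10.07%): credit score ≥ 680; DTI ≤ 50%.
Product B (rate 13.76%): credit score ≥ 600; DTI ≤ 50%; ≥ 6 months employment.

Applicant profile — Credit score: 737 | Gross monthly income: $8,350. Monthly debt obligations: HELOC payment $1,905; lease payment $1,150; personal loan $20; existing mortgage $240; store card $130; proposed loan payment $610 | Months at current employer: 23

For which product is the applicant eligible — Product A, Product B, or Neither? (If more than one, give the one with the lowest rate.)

Total debts = (1,905 + 1,150 + 20 + 240 + 130 + 610) = 4,055; DTI = 4,055/8,350 = 48.6%.
Product A: score 737 ≥ 680; DTI 48.6% ≤ 50% → qualifies.
Product B: score 737 ≥ 600; DTI 48.6% ≤ 50%; employment 23 ≥ 6 mo → qualifies.
Qualifying: Product A, Product B. Lowest rate is 10.07% → Product A.

Product A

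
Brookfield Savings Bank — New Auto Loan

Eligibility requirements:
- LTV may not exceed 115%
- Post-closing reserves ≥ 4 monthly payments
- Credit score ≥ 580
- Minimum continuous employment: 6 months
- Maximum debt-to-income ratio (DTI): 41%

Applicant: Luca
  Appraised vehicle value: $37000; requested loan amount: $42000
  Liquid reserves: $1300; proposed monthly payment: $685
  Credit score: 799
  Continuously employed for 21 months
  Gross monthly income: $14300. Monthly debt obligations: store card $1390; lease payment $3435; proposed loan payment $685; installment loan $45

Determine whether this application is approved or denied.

Denied

LTV: 42,000 ÷ 37,000 = 113.5%, within 115% cap
Liquid reserves cover 1,300/685 = 1.9 months — < 4 required
Credit score 799 ≥ 580 (meets)
Employment 21 ≥ 6 months
Total monthly debts = (1,390 + 3,435 + 685 + 45) = 5,555. Debt-to-income = 5,555/14,300 = 38.8% — meets 41% limit
Fails on reserves.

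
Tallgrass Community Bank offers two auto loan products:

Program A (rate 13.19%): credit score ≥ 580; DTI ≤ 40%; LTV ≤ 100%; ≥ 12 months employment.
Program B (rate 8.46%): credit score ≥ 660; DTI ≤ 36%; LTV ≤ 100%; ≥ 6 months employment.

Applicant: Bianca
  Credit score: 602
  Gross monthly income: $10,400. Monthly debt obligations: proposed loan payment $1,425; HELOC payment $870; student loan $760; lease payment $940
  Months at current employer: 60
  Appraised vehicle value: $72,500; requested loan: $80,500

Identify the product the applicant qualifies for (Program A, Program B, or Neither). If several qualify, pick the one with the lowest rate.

Total debts = (1,425 + 870 + 760 + 940) = 3,995; DTI = 3,995/10,400 = 38.4%.
LTV = 80,500/72,500 = 111%.
Program A: score 602 ≥ 580; DTI 38.4% ≤ 40%; LTV 111% > 100%; employment 60 ≥ 12 mo → does not qualify.
Program B: score 602 < 660; DTI 38.4% > 36%; LTV 111% > 100%; employment 60 ≥ 6 mo → does not qualify.

Neither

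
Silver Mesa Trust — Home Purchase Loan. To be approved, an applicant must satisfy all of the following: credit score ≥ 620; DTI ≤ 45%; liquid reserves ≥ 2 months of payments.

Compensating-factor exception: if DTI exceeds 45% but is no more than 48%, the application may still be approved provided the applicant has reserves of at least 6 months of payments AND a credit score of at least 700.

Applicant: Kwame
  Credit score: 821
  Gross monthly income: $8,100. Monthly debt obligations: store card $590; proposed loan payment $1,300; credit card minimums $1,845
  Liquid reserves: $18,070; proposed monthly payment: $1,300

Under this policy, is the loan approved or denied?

Approved

Credit score 821 ≥ 620 (meets base)
Total debts = (590 + 1,300 + 1,845) = 3,735. DTI: 3,735 ÷ 8,100 = 46.1%, over the 45% base limit.
Reserves: 18,070 ÷ 1,300 = 13.9 months (meets 2-month minimum)
46.1% falls in the override range (45%–48%), so the compensating-factor test applies.
Override check — reserves: 13.9 mo (ok); score: 821 (ok).
Both compensating conditions met → exception applies.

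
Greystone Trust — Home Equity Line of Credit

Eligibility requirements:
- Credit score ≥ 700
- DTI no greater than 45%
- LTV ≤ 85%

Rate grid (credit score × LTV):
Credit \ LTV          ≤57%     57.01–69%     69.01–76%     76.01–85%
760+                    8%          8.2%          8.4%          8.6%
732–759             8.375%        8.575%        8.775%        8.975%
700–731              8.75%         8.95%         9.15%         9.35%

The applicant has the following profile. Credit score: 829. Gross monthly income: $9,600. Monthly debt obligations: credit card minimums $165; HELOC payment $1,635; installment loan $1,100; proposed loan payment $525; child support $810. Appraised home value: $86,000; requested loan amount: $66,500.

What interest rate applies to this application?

Credit score 829 ≥ 700; Total monthly debts = (165 + 1,635 + 1,100 + 525 + 810) = 4,235. DTI = 4,235/9,600 = 44.1% ≤ 45%
LTV = 66,500/86,000 = 77.3% ≤ 85%
Row: 829 falls in 760+. Column: 77.3% falls in 76.01–85%. Rate = 8.6%.

8.6%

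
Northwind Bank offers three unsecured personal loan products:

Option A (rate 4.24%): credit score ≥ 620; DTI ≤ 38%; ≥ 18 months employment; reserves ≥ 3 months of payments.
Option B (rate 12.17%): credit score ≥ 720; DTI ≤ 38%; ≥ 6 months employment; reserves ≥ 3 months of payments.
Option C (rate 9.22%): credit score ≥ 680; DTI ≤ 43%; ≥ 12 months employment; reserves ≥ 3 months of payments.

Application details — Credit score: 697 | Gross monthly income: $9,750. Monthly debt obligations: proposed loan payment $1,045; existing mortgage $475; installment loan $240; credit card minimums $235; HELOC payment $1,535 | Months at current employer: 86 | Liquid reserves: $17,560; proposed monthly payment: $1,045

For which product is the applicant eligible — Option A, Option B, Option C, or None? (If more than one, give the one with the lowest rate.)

Option A

Total debts = (1,045 + 475 + 240 + 235 + 1,535) = 3,530; DTI = 3,530/9,750 = 36.2%.
Reserves = 17,560/1,045 = 16.8 months.
Option A: score 697 ≥ 620; DTI 36.2% ≤ 38%; employment 86 ≥ 18 mo; reserves 16.8 ≥ 3 mo → qualifies.
Option B: score 697 < 720; DTI 36.2% ≤ 38%; employment 86 ≥ 6 mo; reserves 16.8 ≥ 3 mo → does not qualify.
Option C: score 697 ≥ 680; DTI 36.2% ≤ 43%; employment 86 ≥ 12 mo; reserves 16.8 ≥ 3 mo → qualifies.
Qualifying: Option A, Option C. Lowest rate is 4.24% → Option A.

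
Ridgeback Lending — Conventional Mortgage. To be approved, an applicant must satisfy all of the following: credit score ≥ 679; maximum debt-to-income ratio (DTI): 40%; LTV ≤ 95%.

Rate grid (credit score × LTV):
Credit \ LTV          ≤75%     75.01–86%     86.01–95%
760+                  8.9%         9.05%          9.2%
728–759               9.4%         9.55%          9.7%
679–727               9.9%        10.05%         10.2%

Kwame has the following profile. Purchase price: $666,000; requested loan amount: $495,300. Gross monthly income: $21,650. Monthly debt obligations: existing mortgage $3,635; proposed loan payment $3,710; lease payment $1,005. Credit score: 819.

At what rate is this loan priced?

8.9%

Credit score 819 ≥ 679; Total monthly debts = (3,635 + 3,710 + 1,005) = 8,350. DTI: 8,350 ÷ 21,650 = 38.6%, within the 40% cap
LTV = 495,300/666,000 = 74.4% ≤ 95%
Credit 819 → row 760+; LTV 74.4% → column ≤75%. Grid cell → 8.9%.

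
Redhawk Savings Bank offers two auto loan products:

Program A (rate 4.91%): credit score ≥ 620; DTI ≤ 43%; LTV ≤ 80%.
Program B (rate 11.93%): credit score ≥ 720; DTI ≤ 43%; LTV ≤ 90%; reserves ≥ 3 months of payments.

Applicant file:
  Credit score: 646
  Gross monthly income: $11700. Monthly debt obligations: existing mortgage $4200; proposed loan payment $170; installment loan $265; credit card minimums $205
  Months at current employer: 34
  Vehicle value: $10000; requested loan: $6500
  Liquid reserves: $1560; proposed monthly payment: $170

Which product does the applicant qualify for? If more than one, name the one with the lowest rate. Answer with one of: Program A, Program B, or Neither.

Program A

Total debts = (4,200 + 170 + 265 + 205) = 4,840; DTI = 4,840/11,700 = 41.4%.
LTV = 6,500/10,000 = 65%.
Reserves = 1,560/170 = 9.2 months.
Program A: score 646 ≥ 620; DTI 41.4% ≤ 43%; LTV 65% ≤ 80% → qualifies.
Program B: score 646 < 720; DTI 41.4% ≤ 43%; LTV 65% ≤ 90%; reserves 9.2 ≥ 3 mo → does not qualify.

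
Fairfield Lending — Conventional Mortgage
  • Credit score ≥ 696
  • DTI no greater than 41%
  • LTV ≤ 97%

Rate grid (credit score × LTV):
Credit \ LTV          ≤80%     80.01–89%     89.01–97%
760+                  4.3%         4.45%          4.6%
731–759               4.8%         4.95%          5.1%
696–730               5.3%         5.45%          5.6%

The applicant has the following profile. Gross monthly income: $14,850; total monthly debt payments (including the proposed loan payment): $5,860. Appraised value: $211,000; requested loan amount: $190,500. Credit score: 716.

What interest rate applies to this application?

Credit score 716 ≥ 696; DTI = 5,860/14,850 = 39.5% ≤ 41%
LTV: 190,500 ÷ 211,000 = 90.3%, within 97% cap
Credit 716 → row 696–730; LTV 90.3% → column 89.01–97%. Grid cell → 5.6%.

5.6%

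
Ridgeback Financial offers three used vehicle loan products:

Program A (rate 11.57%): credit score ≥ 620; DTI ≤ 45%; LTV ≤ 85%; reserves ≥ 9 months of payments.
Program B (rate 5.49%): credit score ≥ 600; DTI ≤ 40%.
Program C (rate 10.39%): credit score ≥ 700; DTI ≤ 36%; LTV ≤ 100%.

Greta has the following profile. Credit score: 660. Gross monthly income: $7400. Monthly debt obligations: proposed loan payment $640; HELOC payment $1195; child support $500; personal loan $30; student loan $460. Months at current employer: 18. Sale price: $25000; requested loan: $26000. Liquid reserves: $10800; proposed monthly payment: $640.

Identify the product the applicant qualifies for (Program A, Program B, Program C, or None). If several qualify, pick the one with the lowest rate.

Total debts = (640 + 1,195 + 500 + 30 + 460) = 2,825; DTI = 2,825/7,400 = 38.2%.
LTV = 26,000/25,000 = 104%.
Reserves = 10,800/640 = 16.9 months.
Program A: score 660 ≥ 620; DTI 38.2% ≤ 45%; LTV 104% > 85%; reserves 16.9 ≥ 9 mo → does not qualify.
Program B: score 660 ≥ 600; DTI 38.2% ≤ 40% → qualifies.
Program C: score 660 < 700; DTI 38.2% > 36%; LTV 104% > 100% → does not qualify.

Program B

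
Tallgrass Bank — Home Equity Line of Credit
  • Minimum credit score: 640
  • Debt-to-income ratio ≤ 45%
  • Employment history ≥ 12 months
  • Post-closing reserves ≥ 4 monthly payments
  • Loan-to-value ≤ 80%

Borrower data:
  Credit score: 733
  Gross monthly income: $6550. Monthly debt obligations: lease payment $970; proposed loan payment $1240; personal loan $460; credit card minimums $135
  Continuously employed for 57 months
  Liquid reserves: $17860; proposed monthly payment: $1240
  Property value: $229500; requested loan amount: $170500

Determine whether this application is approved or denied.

Credit score 733 ≥ 640 (meets)
Total monthly debts = (970 + 1,240 + 460 + 135) = 2,805. DTI: 2,805 ÷ 6,550 = 42.8%, within the 45% cap
Employment 57 ≥ 12 months
Liquid reserves cover 17,860/1,240 = 14.4 months — ≥ 4 required
LTV: 170,500 ÷ 229,500 = 74.3%, within 80% cap
All criteria satisfied.

Approved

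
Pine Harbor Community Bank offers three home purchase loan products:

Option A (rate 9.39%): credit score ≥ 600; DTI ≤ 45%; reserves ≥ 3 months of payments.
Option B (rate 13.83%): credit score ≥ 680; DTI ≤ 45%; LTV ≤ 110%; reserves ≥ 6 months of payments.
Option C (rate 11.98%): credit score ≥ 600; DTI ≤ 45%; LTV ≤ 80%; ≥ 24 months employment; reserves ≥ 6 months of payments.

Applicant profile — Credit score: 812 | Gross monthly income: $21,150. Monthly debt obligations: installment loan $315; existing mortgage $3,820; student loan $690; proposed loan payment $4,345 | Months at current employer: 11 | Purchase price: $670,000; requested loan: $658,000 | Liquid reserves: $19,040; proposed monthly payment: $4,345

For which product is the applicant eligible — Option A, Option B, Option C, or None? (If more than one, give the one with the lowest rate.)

Total debts = (315 + 3,820 + 690 + 4,345) = 9,170; DTI = 9,170/21,150 = 43.4%.
LTV = 658,000/670,000 = 98.2%.
Reserves = 19,040/4,345 = 4.4 months.
Option A: score 812 ≥ 600; DTI 43.4% ≤ 45%; reserves 4.4 ≥ 3 mo → qualifies.
Option B: score 812 ≥ 680; DTI 43.4% ≤ 45%; LTV 98.2% ≤ 110%; reserves 4.4 < 6 mo → does not qualify.
Option C: score 812 ≥ 600; DTI 43.4% ≤ 45%; LTV 98.2% > 80%; employment 11 < 24 mo; reserves 4.4 < 6 mo → does not qualify.

Option A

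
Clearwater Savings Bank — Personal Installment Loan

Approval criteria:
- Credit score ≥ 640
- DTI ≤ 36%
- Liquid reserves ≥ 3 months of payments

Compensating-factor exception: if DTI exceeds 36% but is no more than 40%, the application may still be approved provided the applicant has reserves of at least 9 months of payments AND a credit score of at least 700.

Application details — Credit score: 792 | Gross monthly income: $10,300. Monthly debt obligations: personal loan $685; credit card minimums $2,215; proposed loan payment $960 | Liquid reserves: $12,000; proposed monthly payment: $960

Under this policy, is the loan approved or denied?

Approved

Credit score 792 ≥ 640 (meets base)
Total debts = (685 + 2,215 + 960) = 3,860. DTI: 3,860 ÷ 10,300 = 37.5%, over the 36% base limit.
Reserves = 12,000/960 = 12.5 months ≥ 3
37.5% falls in the override range (36%–40%), so the compensating-factor test applies.
Override check — reserves: 12.5 mo (ok); score: 792 (ok).
Both compensating conditions met → exception applies.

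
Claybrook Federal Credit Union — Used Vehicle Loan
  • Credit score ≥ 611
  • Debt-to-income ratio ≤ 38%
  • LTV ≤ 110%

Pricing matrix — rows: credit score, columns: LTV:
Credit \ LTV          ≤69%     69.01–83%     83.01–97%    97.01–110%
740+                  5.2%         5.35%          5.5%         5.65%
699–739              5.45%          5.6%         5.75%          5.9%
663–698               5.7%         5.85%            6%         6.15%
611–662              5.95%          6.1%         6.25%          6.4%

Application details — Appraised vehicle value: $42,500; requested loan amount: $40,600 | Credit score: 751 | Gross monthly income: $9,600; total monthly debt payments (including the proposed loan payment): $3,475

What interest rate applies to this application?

5.5%

Credit score 751 ≥ 611; DTI = 3,475/9,600 = 36.2% ≤ 38%
Loan-to-value = 40,600/42,500 = 95.5% — pass (110% max)
Row: 751 falls in 740+. Column: 95.5% falls in 83.01–97%. Rate = 5.5%.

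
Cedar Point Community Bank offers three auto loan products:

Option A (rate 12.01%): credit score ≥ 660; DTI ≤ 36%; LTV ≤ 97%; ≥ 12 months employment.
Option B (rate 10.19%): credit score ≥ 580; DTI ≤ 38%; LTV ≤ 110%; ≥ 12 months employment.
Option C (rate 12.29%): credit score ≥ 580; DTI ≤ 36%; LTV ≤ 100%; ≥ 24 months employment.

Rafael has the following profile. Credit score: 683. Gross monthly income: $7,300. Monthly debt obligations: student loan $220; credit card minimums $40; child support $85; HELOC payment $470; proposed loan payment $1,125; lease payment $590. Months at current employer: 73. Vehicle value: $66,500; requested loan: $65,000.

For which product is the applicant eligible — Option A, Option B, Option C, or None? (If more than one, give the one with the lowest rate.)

Total debts = (220 + 40 + 85 + 470 + 1,125 + 590) = 2,530; DTI = 2,530/7,300 = 34.7%.
LTV = 65,000/66,500 = 97.7%.
Option A: score 683 ≥ 660; DTI 34.7% ≤ 36%; LTV 97.7% > 97%; employment 73 ≥ 12 mo → does not qualify.
Option B: score 683 ≥ 580; DTI 34.7% ≤ 38%; LTV 97.7% ≤ 110%; employment 73 ≥ 12 mo → qualifies.
Option C: score 683 ≥ 580; DTI 34.7% ≤ 36%; LTV 97.7% ≤ 100%; employment 73 ≥ 24 mo → qualifies.
Qualifying: Option B, Option C. Lowest rate is 10.19% → Option B.

Option B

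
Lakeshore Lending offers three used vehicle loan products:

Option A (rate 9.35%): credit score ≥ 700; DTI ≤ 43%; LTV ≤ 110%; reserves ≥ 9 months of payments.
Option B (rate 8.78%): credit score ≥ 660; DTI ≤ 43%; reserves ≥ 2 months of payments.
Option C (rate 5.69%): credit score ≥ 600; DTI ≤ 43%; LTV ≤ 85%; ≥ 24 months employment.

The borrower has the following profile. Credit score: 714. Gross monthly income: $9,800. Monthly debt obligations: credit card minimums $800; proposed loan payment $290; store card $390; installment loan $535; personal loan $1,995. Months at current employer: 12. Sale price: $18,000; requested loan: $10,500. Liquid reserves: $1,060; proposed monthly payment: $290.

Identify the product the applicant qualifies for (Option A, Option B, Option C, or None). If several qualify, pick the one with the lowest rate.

Total debts = (800 + 290 + 390 + 535 + 1,995) = 4,010; DTI = 4,010/9,800 = 40.9%.
LTV = 10,500/18,000 = 58.3%.
Reserves = 1,060/290 = 3.7 months.
Option A: score 714 ≥ 700; DTI 40.9% ≤ 43%; LTV 58.3% ≤ 110%; reserves 3.7 < 9 mo → does not qualify.
Option B: score 714 ≥ 660; DTI 40.9% ≤ 43%; reserves 3.7 ≥ 2 mo → qualifies.
Option C: score 714 ≥ 600; DTI 40.9% ≤ 43%; LTV 58.3% ≤ 85%; employment 12 < 24 mo → does not qualify.

Option B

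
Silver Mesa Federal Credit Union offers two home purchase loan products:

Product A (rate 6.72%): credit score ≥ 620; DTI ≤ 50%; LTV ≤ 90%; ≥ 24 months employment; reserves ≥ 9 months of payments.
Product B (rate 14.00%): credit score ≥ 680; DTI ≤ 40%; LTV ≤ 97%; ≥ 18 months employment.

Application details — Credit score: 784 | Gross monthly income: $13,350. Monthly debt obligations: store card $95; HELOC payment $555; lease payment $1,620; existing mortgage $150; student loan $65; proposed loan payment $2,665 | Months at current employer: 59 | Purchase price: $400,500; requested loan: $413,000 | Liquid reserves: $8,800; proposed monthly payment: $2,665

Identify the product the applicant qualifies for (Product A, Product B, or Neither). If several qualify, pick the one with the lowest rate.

Neither

Total debts = (95 + 555 + 1,620 + 150 + 65 + 2,665) = 5,150; DTI = 5,150/13,350 = 38.6%.
LTV = 413,000/400,500 = 103.1%.
Reserves = 8,800/2,665 = 3.3 months.
Product A: score 784 ≥ 620; DTI 38.6% ≤ 50%; LTV 103.1% > 90%; employment 59 ≥ 24 mo; reserves 3.3 < 9 mo → does not qualify.
Product B: score 784 ≥ 680; DTI 38.6% ≤ 40%; LTV 103.1% > 97%; employment 59 ≥ 18 mo → does not qualify.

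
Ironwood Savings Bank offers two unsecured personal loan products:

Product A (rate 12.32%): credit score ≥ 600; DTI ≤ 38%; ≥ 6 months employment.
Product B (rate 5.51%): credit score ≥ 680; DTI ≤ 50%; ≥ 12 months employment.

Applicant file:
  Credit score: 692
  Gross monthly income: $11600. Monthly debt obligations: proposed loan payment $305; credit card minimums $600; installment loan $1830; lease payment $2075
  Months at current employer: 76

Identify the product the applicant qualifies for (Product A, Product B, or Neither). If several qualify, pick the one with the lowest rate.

Total debts = (305 + 600 + 1,830 + 2,075) = 4,810; DTI = 4,810/11,600 = 41.5%.
Product A: score 692 ≥ 600; DTI 41.5% > 38%; employment 76 ≥ 6 mo → does not qualify.
Product B: score 692 ≥ 680; DTI 41.5% ≤ 50%; employment 76 ≥ 12 mo → qualifies.

Product B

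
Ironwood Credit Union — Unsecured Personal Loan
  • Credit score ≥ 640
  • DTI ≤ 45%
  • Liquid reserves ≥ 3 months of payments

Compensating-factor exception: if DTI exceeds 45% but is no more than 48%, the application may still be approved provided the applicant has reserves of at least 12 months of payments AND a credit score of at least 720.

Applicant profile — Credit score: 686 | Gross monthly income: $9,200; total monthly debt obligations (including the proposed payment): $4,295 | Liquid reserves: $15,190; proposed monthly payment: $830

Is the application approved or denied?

Credit score 686 ≥ 640 (meets base)
DTI: 4,295 ÷ 9,200 = 46.7%, over the 45% base limit.
Reserves: 15,190 ÷ 830 = 18.3 months (meets 3-month minimum)
DTI 46.7% is within the 45%–48% exception band; checking compensating factors.
Override check — reserves: 18.3 mo (ok); score: 686 (below 720).
Compensating-factor requirement not fully met.

Denied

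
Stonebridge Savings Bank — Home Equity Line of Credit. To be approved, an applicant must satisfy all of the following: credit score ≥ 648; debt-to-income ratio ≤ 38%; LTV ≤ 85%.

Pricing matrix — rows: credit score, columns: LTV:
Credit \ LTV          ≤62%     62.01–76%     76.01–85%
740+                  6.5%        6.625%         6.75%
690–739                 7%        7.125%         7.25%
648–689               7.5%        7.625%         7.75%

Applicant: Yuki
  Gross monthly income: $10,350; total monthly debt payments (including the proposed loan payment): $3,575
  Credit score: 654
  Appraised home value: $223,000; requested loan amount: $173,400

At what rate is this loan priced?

Credit score 654 ≥ 648; DTI: 3,575 ÷ 10,350 = 34.5%, within the 38% cap
LTV: 173,400 ÷ 223,000 = 77.8%, within 85% cap
Row: 654 falls in 648–689. Column: 77.8% falls in 76.01–85%. Rate = 7.75%.

7.75%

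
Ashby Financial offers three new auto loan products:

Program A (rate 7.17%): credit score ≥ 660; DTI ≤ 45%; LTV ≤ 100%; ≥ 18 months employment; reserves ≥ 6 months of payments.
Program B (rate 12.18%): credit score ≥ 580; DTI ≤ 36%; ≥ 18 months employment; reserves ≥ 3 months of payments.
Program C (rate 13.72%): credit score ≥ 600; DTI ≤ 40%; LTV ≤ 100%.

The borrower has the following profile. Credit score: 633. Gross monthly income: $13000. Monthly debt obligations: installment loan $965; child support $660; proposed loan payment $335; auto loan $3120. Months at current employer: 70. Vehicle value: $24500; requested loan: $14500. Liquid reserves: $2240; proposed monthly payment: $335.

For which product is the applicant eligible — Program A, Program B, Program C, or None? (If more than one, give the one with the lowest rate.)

Total debts = (965 + 660 + 335 + 3,120) = 5,080; DTI = 5,080/13,000 = 39.1%.
LTV = 14,500/24,500 = 59.2%.
Reserves = 2,240/335 = 6.7 months.
Program A: score 633 < 660; DTI 39.1% ≤ 45%; LTV 59.2% ≤ 100%; employment 70 ≥ 18 mo; reserves 6.7 ≥ 6 mo → does not qualify.
Program B: score 633 ≥ 580; DTI 39.1% > 36%; employment 70 ≥ 18 mo; reserves 6.7 ≥ 3 mo → does not qualify.
Program C: score 633 ≥ 600; DTI 39.1% ≤ 40%; LTV 59.2% ≤ 100% → qualifies.

Program C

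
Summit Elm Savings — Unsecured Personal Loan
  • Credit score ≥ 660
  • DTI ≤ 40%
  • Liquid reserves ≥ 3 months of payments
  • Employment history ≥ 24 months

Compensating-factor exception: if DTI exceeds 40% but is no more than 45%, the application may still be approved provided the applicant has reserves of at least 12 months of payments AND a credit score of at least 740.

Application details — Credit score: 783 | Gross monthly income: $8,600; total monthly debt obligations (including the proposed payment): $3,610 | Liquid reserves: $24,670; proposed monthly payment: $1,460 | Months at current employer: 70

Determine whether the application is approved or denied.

Credit score 783 ≥ 660 (meets base)
DTI: 3,610 ÷ 8,600 = 42%, over the 40% base limit.
Liquid reserves cover 24,670/1,460 = 16.9 months — ≥ 3 required
Employment 70 ≥ 24 months
DTI 42% is within the 40%–45% exception band; checking compensating factors.
Override check — reserves: 16.9 mo (ok); score: 783 (ok).
Both compensating conditions met → exception applies.

Approved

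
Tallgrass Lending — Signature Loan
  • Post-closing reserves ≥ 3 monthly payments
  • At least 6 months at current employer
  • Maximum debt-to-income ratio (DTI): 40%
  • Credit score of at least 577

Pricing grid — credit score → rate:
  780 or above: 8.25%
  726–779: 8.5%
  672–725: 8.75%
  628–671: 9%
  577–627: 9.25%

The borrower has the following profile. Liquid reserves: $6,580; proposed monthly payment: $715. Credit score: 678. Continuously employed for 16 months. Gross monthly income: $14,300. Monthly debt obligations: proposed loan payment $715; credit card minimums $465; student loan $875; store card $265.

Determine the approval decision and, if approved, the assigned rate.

Credit score 678 ≥ 577 (meets minimum)
Total monthly debts = (715 + 465 + 875 + 265) = 2,320. DTI: 2,320 ÷ 14,300 = 16.2%, within the 40% cap
Reserves: 6,580 ÷ 715 = 9.2 months (meets 3-month minimum)
Employment 16 ≥ 6 months
All requirements met. Score 678 falls in the 672–725 tier → 8.75%.

Approved at 8.75%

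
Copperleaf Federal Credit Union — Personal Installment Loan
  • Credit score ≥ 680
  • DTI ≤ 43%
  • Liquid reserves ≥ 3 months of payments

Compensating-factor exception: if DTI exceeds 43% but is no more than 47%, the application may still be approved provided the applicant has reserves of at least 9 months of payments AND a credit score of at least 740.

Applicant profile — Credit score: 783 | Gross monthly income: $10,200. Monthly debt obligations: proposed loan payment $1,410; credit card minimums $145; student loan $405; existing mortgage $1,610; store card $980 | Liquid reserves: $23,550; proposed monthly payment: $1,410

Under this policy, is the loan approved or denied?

Approved

Credit score 783 ≥ 680 (meets base)
Total debts = (1,410 + 145 + 405 + 1,610 + 980) = 4,550. DTI: 4,550 ÷ 10,200 = 44.6%, over the 43% base limit.
Reserves = 23,550/1,410 = 16.7 months ≥ 3
44.6% falls in the override range (43%–47%), so the compensating-factor test applies.
Reserves 16.7 ≥ 9 months; credit score 783 ≥ 740.
Both compensating conditions met → exception applies.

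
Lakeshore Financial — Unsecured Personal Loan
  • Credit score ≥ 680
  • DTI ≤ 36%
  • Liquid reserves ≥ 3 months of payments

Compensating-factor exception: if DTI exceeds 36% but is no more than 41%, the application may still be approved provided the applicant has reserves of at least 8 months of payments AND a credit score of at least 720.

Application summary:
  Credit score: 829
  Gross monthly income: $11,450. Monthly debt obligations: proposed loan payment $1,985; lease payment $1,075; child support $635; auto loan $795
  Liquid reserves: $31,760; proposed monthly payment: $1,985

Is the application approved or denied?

Credit score 829 ≥ 680 (meets base)
Total debts = (1,985 + 1,075 + 635 + 795) = 4,490. DTI: 4,490 ÷ 11,450 = 39.2%, over the 36% base limit.
Reserves: 31,760 ÷ 1,985 = 16.0 months (meets 3-month minimum)
39.2% falls in the override range (36%–41%), so the compensating-factor test applies.
Override check — reserves: 16.0 mo (ok); score: 829 (ok).
Both override conditions satisfied; DTI exception granted.

Approved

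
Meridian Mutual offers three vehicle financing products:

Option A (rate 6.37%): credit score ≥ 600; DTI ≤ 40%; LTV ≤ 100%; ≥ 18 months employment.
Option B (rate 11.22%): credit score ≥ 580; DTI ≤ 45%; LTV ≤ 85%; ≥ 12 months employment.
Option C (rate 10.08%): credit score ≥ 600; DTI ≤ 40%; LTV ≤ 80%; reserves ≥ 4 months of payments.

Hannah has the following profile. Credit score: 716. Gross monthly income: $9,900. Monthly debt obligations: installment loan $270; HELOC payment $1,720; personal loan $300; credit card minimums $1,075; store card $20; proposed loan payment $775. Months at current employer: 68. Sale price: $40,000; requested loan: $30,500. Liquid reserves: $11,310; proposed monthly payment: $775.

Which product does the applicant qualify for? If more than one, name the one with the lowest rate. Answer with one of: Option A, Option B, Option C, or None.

Option B

Total debts = (270 + 1,720 + 300 + 1,075 + 20 + 775) = 4,160; DTI = 4,160/9,900 = 42%.
LTV = 30,500/40,000 = 76.2%.
Reserves = 11,310/775 = 14.6 months.
Option A: score 716 ≥ 600; DTI 42% > 40%; LTV 76.2% ≤ 100%; employment 68 ≥ 18 mo → does not qualify.
Option B: score 716 ≥ 580; DTI 42% ≤ 45%; LTV 76.2% ≤ 85%; employment 68 ≥ 12 mo → qualifies.
Option C: score 716 ≥ 600; DTI 42% > 40%; LTV 76.2% ≤ 80%; reserves 14.6 ≥ 4 mo → does not qualify.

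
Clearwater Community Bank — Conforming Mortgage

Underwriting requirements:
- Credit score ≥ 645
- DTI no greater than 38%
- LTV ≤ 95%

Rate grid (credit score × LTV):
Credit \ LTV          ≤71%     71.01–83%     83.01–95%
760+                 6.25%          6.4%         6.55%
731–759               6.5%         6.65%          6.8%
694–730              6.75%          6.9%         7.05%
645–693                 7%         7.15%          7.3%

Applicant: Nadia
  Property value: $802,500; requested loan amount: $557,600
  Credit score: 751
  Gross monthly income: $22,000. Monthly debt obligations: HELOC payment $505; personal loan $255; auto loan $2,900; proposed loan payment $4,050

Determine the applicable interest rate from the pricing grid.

Credit score 751 ≥ 645; Total monthly debts = (505 + 255 + 2,900 + 4,050) = 7,710. Debt-to-income = 7,710/22,000 = 35% — meets 38% limit
LTV = 557,600/802,500 = 69.5% ≤ 95%
Row: 751 falls in 731–759. Column: 69.5% falls in ≤71%. Rate = 6.5%.

6.5%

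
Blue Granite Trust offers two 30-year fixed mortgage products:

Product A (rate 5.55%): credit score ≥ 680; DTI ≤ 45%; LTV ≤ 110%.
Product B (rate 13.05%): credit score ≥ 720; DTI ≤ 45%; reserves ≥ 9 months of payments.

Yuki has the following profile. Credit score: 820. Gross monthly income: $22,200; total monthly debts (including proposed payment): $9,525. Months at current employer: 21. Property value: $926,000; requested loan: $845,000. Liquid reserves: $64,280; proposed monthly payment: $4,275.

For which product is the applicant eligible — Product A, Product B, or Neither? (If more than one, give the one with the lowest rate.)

DTI = 9,525/22,200 = 42.9%.
LTV = 845,000/926,000 = 91.3%.
Reserves = 64,280/4,275 = 15.0 months.
Product A: score 820 ≥ 680; DTI 42.9% ≤ 45%; LTV 91.3% ≤ 110% → qualifies.
Product B: score 820 ≥ 720; DTI 42.9% ≤ 45%; reserves 15.0 ≥ 9 mo → qualifies.
Qualifying: Product A, Product B. Lowest rate is 5.55% → Product A.

Product A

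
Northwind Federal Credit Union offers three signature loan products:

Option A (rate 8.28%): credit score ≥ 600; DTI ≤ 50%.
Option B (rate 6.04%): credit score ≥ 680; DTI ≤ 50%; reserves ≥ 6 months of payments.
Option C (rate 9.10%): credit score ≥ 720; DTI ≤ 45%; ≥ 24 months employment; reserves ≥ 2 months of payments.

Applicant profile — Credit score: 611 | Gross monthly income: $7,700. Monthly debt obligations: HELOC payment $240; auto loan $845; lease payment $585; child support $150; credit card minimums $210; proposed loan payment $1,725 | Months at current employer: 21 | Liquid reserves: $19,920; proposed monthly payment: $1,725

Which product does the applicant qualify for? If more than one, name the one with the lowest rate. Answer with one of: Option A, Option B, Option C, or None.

Total debts = (240 + 845 + 585 + 150 + 210 + 1,725) = 3,755; DTI = 3,755/7,700 = 48.8%.
Reserves = 19,920/1,725 = 11.5 months.
Option A: score 611 ≥ 600; DTI 48.8% ≤ 50% → qualifies.
Option B: score 611 < 680; DTI 48.8% ≤ 50%; reserves 11.5 ≥ 6 mo → does not qualify.
Option C: score 611 < 720; DTI 48.8% > 45%; employment 21 < 24 mo; reserves 11.5 ≥ 2 mo → does not qualify.

Option A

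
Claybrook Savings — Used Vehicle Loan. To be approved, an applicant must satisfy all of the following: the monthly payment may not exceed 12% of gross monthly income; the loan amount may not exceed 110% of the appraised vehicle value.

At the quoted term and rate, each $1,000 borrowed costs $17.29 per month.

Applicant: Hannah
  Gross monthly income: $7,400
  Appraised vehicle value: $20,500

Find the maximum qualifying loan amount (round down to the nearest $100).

$22,500

Payment cap: 12% × $7,400 = $888/month.
At $17.29 per $1,000, that supports 888/17.29 × 1,000 ≈ $51,359 → $51,300.
LTV cap: 110% × $20,500 = $22,550 → $22,500.
Binding constraint: loan-to-value.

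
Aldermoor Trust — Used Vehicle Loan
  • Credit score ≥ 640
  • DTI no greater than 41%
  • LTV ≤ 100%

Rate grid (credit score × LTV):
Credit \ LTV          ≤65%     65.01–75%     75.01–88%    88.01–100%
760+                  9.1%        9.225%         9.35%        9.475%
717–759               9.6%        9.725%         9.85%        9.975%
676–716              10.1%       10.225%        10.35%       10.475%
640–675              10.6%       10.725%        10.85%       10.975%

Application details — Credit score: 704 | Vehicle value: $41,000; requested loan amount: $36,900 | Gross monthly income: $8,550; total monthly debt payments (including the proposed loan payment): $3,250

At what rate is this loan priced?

Credit score 704 ≥ 640; DTI: 3,250 ÷ 8,550 = 38%, within the 41% cap
Loan-to-value = 36,900/41,000 = 90% — pass (100% max)
Score 704 is in the 676–716 band; LTV 90% is in the 88.01–100% band → 10.475%.

10.475%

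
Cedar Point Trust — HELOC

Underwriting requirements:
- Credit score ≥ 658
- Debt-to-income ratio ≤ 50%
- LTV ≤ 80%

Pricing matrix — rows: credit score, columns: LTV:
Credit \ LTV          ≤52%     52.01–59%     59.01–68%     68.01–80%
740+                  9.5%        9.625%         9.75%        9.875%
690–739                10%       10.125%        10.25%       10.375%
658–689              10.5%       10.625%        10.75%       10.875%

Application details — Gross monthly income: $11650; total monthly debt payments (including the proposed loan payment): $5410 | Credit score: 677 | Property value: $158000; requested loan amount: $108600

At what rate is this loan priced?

Credit score 677 ≥ 658; DTI: 5,410 ÷ 11,650 = 46.4%, within the 50% cap
LTV = 108,600/158,000 = 68.7% ≤ 80%
Credit 677 → row 658–689; LTV 68.7% → column 68.01–80%. Grid cell → 10.875%.

10.875%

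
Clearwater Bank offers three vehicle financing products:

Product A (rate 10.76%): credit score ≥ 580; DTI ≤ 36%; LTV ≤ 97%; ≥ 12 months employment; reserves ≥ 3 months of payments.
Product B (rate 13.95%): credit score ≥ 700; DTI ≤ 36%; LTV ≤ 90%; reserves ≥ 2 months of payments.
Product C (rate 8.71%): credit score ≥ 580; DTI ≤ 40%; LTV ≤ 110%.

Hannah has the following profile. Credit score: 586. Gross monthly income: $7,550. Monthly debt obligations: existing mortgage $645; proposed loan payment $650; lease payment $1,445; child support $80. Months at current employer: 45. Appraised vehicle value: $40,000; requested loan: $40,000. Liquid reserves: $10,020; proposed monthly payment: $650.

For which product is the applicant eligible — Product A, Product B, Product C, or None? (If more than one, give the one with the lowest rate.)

Product C

Total debts = (645 + 650 + 1,445 + 80) = 2,820; DTI = 2,820/7,550 = 37.4%.
LTV = 40,000/40,000 = 100%.
Reserves = 10,020/650 = 15.4 months.
Product A: score 586 ≥ 580; DTI 37.4% > 36%; LTV 100% > 97%; employment 45 ≥ 12 mo; reserves 15.4 ≥ 3 mo → does not qualify.
Product B: score 586 < 700; DTI 37.4% > 36%; LTV 100% > 90%; reserves 15.4 ≥ 2 mo → does not qualify.
Product C: score 586 ≥ 580; DTI 37.4% ≤ 40%; LTV 100% ≤ 110% → qualifies.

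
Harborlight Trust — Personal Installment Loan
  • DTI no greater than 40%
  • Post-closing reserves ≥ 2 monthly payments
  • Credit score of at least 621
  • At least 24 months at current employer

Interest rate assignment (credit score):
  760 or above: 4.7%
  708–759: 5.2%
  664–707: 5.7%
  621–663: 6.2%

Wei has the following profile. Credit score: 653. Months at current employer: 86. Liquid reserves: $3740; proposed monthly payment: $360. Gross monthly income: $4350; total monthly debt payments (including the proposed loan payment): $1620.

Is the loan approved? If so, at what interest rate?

Approved at 6.2%

Credit score 653 ≥ 621 (meets minimum)
DTI: 1,620 ÷ 4,350 = 37.2%, within the 40% cap
Reserves = 3,740/360 = 10.4 months ≥ 2
Employment 86 ≥ 24 months
All requirements met. Score 653 falls in the 621–663 tier → 6.2%.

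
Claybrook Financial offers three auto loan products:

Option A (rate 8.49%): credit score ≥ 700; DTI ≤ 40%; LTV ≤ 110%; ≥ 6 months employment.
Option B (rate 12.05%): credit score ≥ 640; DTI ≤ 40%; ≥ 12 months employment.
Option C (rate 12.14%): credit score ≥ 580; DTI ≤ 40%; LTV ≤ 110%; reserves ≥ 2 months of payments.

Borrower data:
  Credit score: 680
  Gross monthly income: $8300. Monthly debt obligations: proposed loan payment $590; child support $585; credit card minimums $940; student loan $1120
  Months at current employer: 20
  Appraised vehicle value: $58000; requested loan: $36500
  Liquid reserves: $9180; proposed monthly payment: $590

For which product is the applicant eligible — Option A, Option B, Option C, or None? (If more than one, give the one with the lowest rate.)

Option B

Total debts = (590 + 585 + 940 + 1,120) = 3,235; DTI = 3,235/8,300 = 39%.
LTV = 36,500/58,000 = 62.9%.
Reserves = 9,180/590 = 15.6 months.
Option A: score 680 < 700; DTI 39% ≤ 40%; LTV 62.9% ≤ 110%; employment 20 ≥ 6 mo → does not qualify.
Option B: score 680 ≥ 640; DTI 39% ≤ 40%; employment 20 ≥ 12 mo → qualifies.
Option C: score 680 ≥ 580; DTI 39% ≤ 40%; LTV 62.9% ≤ 110%; reserves 15.6 ≥ 2 mo → qualifies.
Qualifying: Option B, Option C. Lowest rate is 12.05% → Option B.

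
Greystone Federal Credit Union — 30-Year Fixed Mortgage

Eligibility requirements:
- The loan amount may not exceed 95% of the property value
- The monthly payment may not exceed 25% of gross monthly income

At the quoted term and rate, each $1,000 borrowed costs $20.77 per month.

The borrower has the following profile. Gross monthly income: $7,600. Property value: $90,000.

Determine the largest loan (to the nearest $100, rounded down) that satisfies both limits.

$85,500

Payment cap: 25% × $7,600 = $1,900/month.
At $20.77 per $1,000, that supports 1,900/20.77 × 1,000 ≈ $91,478 → $91,400.
LTV cap: 95% × $90,000 = $85,500 → $85,500.
Binding constraint: loan-to-value.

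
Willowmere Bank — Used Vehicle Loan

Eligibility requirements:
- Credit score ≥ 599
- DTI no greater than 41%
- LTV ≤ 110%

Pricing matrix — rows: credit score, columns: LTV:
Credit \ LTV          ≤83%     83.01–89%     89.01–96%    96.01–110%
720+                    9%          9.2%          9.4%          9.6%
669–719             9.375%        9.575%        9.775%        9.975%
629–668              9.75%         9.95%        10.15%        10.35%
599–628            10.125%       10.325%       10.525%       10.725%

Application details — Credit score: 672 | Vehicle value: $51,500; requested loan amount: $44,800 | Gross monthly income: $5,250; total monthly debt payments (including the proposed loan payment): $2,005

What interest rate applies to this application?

Credit score 672 ≥ 599; DTI: 2,005 ÷ 5,250 = 38.2%, within the 41% cap
Loan-to-value = 44,800/51,500 = 87% — pass (110% max)
Score 672 is in the 669–719 band; LTV 87% is in the 83.01–89% band → 9.575%.

9.575%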